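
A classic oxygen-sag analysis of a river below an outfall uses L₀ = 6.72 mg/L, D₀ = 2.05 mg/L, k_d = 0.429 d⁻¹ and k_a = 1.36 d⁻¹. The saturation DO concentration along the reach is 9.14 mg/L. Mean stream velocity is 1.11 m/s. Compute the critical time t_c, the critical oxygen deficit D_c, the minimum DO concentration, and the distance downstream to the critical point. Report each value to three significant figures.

t_c ≈ 0.0741 d; D_c ≈ 2.05 mg/L; min DO ≈ 7.09 mg/L; x_c ≈ 7.11 km

With k_a/k_d = 3.170 and 1 − D₀(k_a−k_d)/(k_d L₀) = 0.3380,
t_c = ln(3.170 × 0.3380) / (1.36 − 0.429) = ln(1.071) / 0.9310 = 0.06899/0.9310 = 0.07410 d.
L(t_c) = L₀ e^(−k_d t_c) = 6.72 × 0.9687 = 6.510 mg/L, and at the critical point k_a D_c = k_d L, so D_c = (0.429/1.36) × 6.510 = 2.053 mg/L.
Minimum DO = C_s − D_c = 9.14 − 2.053 = 7.087 mg/L.
x_c = v t_c = 1.11 m/s × 0.07410 d × 86400 s/d = 7107 m ≈ 7.11 km.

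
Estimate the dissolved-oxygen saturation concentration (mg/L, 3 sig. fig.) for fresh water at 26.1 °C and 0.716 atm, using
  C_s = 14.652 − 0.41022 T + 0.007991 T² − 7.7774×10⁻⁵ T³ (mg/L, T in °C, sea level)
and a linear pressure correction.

At sea level: C_s = 14.652 − 0.41022×26.1 + 0.007991×26.1² − 7.7774×10⁻⁵×26.1³ = 8.006 mg/L.
Pressure correction: C_s' = 8.006 × 0.716 = 5.732 mg/L.

C_s ≈ 5.73 mg/L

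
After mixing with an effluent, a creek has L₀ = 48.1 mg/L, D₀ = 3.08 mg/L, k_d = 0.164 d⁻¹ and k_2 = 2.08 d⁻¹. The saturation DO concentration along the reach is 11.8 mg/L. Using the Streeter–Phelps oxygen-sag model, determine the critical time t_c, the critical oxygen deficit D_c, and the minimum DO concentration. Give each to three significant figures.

t_c ≈ 0.606 d; D_c ≈ 3.43 mg/L; min DO ≈ 8.37 mg/L

With k_2/k_d = 12.68 and 1 − D₀(k_2−k_d)/(k_d L₀) = 0.2519,
t_c = ln(12.68 × 0.2519) / (2.08 − 0.164) = ln(3.195) / 1.916 = 1.162/1.916 = 0.6062 d.
D_c = (k_d/k_2) L₀ e^(−k_d t_c) = (0.164/2.08) × 48.1 × e^(−0.164×0.6062) = 0.07885 × 48.1 × 0.9054 = 3.434 mg/L.
Minimum DO = C_s − D_c = 11.8 − 3.434 = 8.366 mg/L.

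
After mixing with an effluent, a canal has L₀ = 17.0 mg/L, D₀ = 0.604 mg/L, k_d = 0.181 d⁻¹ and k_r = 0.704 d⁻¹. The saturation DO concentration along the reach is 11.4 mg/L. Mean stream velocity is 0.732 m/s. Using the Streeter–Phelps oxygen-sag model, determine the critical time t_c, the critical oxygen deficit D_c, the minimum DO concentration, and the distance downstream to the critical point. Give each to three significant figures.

t_c ≈ 2.39 d; D_c ≈ 2.84 mg/L; min DO ≈ 8.56 mg/L; x_c ≈ 151 km

With k_r/k_d = 3.890 and 1 − D₀(k_r−k_d)/(k_d L₀) = 0.8973,
t_c = ln(3.890 × 0.8973) / (0.704 − 0.181) = ln(3.490) / 0.5230 = 1.250/0.5230 = 2.390 d.
D_c = (k_d/k_r) L₀ e^(−k_d t_c) = (0.181/0.704) × 17.0 × e^(−0.181×2.390) = 0.2571 × 17.0 × 0.6488 = 2.836 mg/L.
Minimum DO = C_s − D_c = 11.4 − 2.836 = 8.564 mg/L.
x_c = v t_c = 0.732 m/s × 2.390 d × 86400 s/d = 151200 m ≈ 151 km.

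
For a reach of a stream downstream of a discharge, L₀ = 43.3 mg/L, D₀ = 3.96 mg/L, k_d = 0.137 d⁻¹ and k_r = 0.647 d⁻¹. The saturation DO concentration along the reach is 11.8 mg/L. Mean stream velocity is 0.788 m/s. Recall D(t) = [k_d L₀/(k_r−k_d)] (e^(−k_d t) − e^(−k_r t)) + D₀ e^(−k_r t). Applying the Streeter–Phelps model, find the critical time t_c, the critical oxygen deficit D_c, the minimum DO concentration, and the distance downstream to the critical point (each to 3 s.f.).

t_c ≈ 2.23 d; D_c ≈ 6.76 mg/L; min DO ≈ 5.04 mg/L; x_c ≈ 152 km

t_c = [1/(k_r−k_d)] ln[(k_r/k_d)(1 − D₀(k_r−k_d)/(k_d L₀))]
= [1/(0.647−0.137)] ln[(0.647/0.137)(1 − 3.96×0.5100/(0.137×43.3))]
= (1/0.5100) ln[4.723 × 0.6595] = 1.961 × ln(3.115) = 1.961 × 1.136 = 2.228 d.
D_c = (k_d/k_r) L₀ e^(−k_d t_c) = (0.137/0.647) × 43.3 × e^(−0.137×2.228) = 0.2117 × 43.3 × 0.7370 = 6.757 mg/L.
Minimum DO = C_s − D_c = 11.8 − 6.757 = 5.043 mg/L.
x_c = v t_c = 0.788 m/s × 2.228 d × 86400 s/d = 151700 m ≈ 152 km.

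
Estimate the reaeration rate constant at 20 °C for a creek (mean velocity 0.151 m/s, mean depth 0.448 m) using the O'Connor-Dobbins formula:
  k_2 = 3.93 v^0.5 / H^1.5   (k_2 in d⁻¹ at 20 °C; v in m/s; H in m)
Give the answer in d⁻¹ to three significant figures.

k_2 ≈ 5.09 d⁻¹

k_2 = 3.93 × 0.151^0.5 / 0.448^1.5 = 3.93 × 0.3886 / 0.2999 = 5.093 d⁻¹.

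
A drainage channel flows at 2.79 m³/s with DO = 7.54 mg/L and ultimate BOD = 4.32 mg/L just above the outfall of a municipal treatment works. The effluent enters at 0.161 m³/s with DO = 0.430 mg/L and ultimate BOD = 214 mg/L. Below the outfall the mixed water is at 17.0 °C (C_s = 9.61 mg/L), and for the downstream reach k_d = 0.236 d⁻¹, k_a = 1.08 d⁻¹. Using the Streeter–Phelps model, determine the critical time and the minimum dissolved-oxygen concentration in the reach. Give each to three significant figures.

t_c ≈ 0.835 d; minimum DO ≈ 6.78 mg/L

Mixed DO = (2.79×7.54 + 0.161×0.430)/(2.79+0.161) = 21.11/2.951 = 7.152 mg/L.
Mixed L₀ = (2.79×4.32 + 0.161×214)/(2.951) = 46.51/2.951 = 15.76 mg/L.
Initial deficit D₀ = C_s − DO₀ = 9.61 − 7.152 = 2.458 mg/L.
t_c = (1/0.8440) ln[(1.08/0.236)(1 − 2.458×0.8440/(0.236×15.76))] = 1.185 × ln(2.024) = 0.8353 d.
D_c = (0.236/1.08) × 15.76 × e^(−0.236×0.8353) = 0.2185 × 15.76 × 0.8211 = 2.828 mg/L.
Minimum DO = 9.61 − 2.828 = 6.782 mg/L.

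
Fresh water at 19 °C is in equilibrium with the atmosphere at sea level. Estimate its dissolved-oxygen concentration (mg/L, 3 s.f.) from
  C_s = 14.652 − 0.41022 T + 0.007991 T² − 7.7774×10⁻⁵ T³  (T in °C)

C_s ≈ 9.21 mg/L

C_s = 14.652 − 0.41022×19 + 0.007991×19² − 7.7774×10⁻⁵×19³ = 9.209 mg/L.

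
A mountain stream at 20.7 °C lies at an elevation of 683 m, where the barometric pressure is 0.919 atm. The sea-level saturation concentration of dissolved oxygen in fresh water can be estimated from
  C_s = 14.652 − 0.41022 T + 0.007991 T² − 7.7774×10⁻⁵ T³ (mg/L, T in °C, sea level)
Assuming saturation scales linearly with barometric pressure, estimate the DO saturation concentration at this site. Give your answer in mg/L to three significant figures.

C_s ≈ 8.17 mg/L

At sea level: C_s = 14.652 − 0.41022×20.7 + 0.007991×20.7² − 7.7774×10⁻⁵×20.7³ = 8.895 mg/L.
Pressure correction: C_s' = 8.895 × 0.919 = 8.174 mg/L.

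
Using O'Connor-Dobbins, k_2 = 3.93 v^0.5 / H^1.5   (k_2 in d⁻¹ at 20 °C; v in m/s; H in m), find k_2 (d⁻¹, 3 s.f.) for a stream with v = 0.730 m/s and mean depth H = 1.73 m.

k_2 ≈ 1.48 d⁻¹

k_2 = 3.93 × 0.730^0.5 / 1.73^1.5 = 3.93 × 0.8544 / 2.275 = 1.476 d⁻¹.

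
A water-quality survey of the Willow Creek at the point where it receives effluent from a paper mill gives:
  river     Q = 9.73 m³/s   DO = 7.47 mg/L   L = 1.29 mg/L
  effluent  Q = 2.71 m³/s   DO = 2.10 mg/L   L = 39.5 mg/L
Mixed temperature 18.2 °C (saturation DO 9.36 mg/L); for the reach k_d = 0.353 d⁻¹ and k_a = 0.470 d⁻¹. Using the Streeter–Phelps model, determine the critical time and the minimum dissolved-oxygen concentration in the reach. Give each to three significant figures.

Mixed DO = (9.73×7.47 + 2.71×2.10)/(9.73+2.71) = 78.37/12.44 = 6.300 mg/L.
Mixed L₀ = (9.73×1.29 + 2.71×39.5)/(12.44) = 119.6/12.44 = 9.614 mg/L.
Initial deficit D₀ = C_s − DO₀ = 9.36 − 6.300 = 3.060 mg/L.
t_c = (1/0.1170) ln[(0.470/0.353)(1 − 3.060×0.1170/(0.353×9.614))] = 8.547 × ln(1.191) = 1.494 d.
D_c = (0.353/0.470) × 9.614 × e^(−0.353×1.494) = 0.7511 × 9.614 × 0.5902 = 4.261 mg/L.
Minimum DO = 9.36 − 4.261 = 5.099 mg/L.

t_c ≈ 1.49 d; minimum DO ≈ 5.10 mg/L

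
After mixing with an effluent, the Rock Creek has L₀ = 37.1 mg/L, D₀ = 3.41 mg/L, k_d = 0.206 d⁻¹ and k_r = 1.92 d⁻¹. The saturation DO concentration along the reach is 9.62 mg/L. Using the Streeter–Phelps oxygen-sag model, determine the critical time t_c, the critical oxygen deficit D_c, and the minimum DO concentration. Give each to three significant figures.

t_c ≈ 0.458 d; D_c ≈ 3.62 mg/L; min DO ≈ 6.00 mg/L

With k_r/k_d = 9.320 and 1 − D₀(k_r−k_d)/(k_d L₀) = 0.2352,
t_c = ln(9.320 × 0.2352) / (1.92 − 0.206) = ln(2.193) / 1.714 = 0.7851/1.714 = 0.4580 d.
D_c = (k_d/k_r) L₀ e^(−k_d t_c) = (0.206/1.92) × 37.1 × e^(−0.206×0.4580) = 0.1073 × 37.1 × 0.9100 = 3.622 mg/L.
Minimum DO = C_s − D_c = 9.62 − 3.622 = 5.998 mg/L.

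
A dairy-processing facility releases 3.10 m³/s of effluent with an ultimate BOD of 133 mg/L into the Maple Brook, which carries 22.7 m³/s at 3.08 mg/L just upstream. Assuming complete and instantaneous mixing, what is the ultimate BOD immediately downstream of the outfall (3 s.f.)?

18.7 mg/L

Flow-weighted mixing: C = (Q_r C_r + Q_w C_w)/(Q_r + Q_w)
= (22.7×3.08 + 3.10×133)/(22.7 + 3.10) = 482.2/25.80 = 18.69 mg/L.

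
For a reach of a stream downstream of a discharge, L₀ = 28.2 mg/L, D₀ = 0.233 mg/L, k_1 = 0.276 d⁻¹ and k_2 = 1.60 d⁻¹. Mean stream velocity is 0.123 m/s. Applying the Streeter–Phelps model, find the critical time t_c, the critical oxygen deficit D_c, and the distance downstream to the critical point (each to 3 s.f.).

With k_2/k_1 = 5.797 and 1 − D₀(k_2−k_1)/(k_1 L₀) = 0.9604,
t_c = ln(5.797 × 0.9604) / (1.60 − 0.276) = ln(5.567) / 1.324 = 1.717/1.324 = 1.297 d.
L(t_c) = L₀ e^(−k_1 t_c) = 28.2 × 0.6991 = 19.72 mg/L, and at the critical point k_2 D_c = k_1 L, so D_c = (0.276/1.60) × 19.72 = 3.401 mg/L.
x_c = v t_c = 0.123 m/s × 1.297 d × 86400 s/d = 13780 m ≈ 13.8 km.

t_c ≈ 1.30 d; D_c ≈ 3.40 mg/L; x_c ≈ 13.8 km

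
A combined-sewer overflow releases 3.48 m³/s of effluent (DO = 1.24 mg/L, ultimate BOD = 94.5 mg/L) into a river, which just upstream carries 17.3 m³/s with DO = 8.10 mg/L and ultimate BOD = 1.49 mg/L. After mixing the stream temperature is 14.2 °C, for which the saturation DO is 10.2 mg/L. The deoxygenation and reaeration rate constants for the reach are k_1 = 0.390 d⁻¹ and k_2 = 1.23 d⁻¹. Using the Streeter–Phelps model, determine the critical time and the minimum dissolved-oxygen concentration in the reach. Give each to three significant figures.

t_c ≈ 0.739 d; minimum DO ≈ 6.14 mg/L

Mixed DO = (17.3×8.10 + 3.48×1.24)/(17.3+3.48) = 144.4/20.78 = 6.951 mg/L.
Mixed L₀ = (17.3×1.49 + 3.48×94.5)/(20.78) = 354.6/20.78 = 17.07 mg/L.
Initial deficit D₀ = C_s − DO₀ = 10.2 − 6.951 = 3.249 mg/L.
t_c = (1/0.8400) ln[(1.23/0.390)(1 − 3.249×0.8400/(0.390×17.07))] = 1.190 × ln(1.861) = 0.7392 d.
D_c = (0.390/1.23) × 17.07 × e^(−0.390×0.7392) = 0.3171 × 17.07 × 0.7495 = 4.056 mg/L.
Minimum DO = 10.2 − 4.056 = 6.144 mg/L.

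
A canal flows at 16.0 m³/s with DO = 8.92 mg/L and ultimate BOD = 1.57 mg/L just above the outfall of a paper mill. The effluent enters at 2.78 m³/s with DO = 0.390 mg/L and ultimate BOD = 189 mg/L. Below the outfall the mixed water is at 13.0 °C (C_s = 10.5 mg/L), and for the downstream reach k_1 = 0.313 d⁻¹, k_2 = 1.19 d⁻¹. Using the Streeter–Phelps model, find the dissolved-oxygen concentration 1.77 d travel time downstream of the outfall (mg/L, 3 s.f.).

DO ≈ 5.42 mg/L

Mixed DO = (16.0×8.92 + 2.78×0.390)/(16.0+2.78) = 143.8/18.78 = 7.657 mg/L.
Mixed L₀ = (16.0×1.57 + 2.78×189)/(18.78) = 550.5/18.78 = 29.32 mg/L.
Initial deficit D₀ = C_s − DO₀ = 10.5 − 7.657 = 2.843 mg/L.
D(1.77) = [0.313×29.32/(1.19−0.313)](e^(−0.313×1.77) − e^(−1.19×1.77)) + 2.843 e^(−1.19×1.77)
= 10.46 × (0.5746 − 0.1217) + 2.843 × 0.1217 = 5.085 mg/L.
DO = 10.5 − 5.085 = 5.415 mg/L.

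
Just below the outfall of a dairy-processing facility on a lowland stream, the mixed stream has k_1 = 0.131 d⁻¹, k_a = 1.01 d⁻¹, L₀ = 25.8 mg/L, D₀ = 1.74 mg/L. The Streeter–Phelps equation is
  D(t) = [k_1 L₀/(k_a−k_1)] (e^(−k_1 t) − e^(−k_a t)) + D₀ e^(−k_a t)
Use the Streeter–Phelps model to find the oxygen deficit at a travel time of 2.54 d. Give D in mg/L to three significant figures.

D ≈ 2.59 mg/L

k_1 L₀/(k_a−k_1) = 0.131×25.8/(1.01−0.131) = 3.380/0.8790 = 3.845 mg/L.
e^(−k_1 t) = e^(−0.131×2.540) = 0.7170; e^(−k_a t) = e^(−1.01×2.540) = 0.07689.
D = 3.845 × (0.7170 − 0.07689) + 1.74 × 0.07689 = 2.461 + 0.1338 = 2.595 mg/L.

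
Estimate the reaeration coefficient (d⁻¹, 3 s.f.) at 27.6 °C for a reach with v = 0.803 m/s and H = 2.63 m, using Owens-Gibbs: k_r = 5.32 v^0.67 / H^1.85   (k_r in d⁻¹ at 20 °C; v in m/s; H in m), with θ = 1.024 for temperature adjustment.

k_r ≈ 0.919 d⁻¹

k_r(20) = 5.32 × 0.803^0.67 / 2.63^1.85 = 5.32 × 0.8633 / 5.983 = 0.7676 d⁻¹.
k_r(27.6) = 0.7676 × 1.024^(27.6−20) = 0.7676 × 1.198 = 0.9192 d⁻¹.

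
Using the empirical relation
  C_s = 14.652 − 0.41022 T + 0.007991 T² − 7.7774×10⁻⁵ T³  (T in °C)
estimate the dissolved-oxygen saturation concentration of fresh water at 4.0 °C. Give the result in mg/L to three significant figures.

C_s ≈ 13.1 mg/L

C_s = 14.652 − 0.41022×4.0 + 0.007991×4.0² − 7.7774×10⁻⁵×4.0³ = 13.13 mg/L.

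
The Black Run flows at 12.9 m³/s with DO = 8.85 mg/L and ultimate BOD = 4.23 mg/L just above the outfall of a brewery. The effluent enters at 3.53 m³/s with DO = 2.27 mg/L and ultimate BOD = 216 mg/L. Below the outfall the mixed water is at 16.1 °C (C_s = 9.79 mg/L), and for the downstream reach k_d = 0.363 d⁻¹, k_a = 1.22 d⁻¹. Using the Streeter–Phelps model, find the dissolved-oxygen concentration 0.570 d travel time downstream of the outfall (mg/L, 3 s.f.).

DO ≈ 2.00 mg/L

Mixed DO = (12.9×8.85 + 3.53×2.27)/(12.9+3.53) = 122.2/16.43 = 7.436 mg/L.
Mixed L₀ = (12.9×4.23 + 3.53×216)/(16.43) = 817.0/16.43 = 49.73 mg/L.
Initial deficit D₀ = C_s − DO₀ = 9.79 − 7.436 = 2.354 mg/L.
D(0.570) = [0.363×49.73/(1.22−0.363)](e^(−0.363×0.570) − e^(−1.22×0.570)) + 2.354 e^(−1.22×0.570)
= 21.06 × (0.8131 − 0.4989) + 2.354 × 0.4989 = 7.793 mg/L.
DO = 9.79 − 7.793 = 1.997 mg/L.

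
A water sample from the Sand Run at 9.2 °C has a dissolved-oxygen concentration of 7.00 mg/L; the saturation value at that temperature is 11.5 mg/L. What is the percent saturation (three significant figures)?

60.9 % saturation

% saturation = C/C_s × 100 = 7.00/11.5 × 100 = 60.9 %.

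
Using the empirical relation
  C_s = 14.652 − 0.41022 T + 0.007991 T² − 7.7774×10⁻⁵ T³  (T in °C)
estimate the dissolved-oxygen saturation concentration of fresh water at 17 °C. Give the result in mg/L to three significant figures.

C_s ≈ 9.61 mg/L

C_s = 14.652 − 0.41022×17 + 0.007991×17² − 7.7774×10⁻⁵×17³ = 9.606 mg/L.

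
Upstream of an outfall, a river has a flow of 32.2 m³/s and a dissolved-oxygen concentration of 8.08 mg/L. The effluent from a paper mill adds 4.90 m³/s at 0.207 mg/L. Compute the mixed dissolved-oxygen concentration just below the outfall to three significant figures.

7.04 mg/L

Flow-weighted mixing: C = (Q_r C_r + Q_w C_w)/(Q_r + Q_w)
= (32.2×8.08 + 4.90×0.207)/(32.2 + 4.90) = 261.2/37.10 = 7.040 mg/L.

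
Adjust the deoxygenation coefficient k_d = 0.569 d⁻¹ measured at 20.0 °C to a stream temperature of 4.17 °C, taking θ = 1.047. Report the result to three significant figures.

k_d ≈ 0.275 d⁻¹

k_d(T₂) = k_d(T₁) · θ^(T₂−T₁) = 0.569 × 1.047^(4.17−20.0)
= 0.569 × 1.047^-15.8 = 0.569 × 0.4833 = 0.2750 d⁻¹.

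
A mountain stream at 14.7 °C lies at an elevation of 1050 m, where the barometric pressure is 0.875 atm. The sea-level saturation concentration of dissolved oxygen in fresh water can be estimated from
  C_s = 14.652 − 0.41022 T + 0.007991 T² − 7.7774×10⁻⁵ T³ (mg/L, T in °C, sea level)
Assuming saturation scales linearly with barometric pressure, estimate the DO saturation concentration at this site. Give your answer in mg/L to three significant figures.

C_s ≈ 8.84 mg/L

At sea level: C_s = 14.652 − 0.41022×14.7 + 0.007991×14.7² − 7.7774×10⁻⁵×14.7³ = 10.10 mg/L.
Pressure correction: C_s' = 10.10 × 0.875 = 8.839 mg/L.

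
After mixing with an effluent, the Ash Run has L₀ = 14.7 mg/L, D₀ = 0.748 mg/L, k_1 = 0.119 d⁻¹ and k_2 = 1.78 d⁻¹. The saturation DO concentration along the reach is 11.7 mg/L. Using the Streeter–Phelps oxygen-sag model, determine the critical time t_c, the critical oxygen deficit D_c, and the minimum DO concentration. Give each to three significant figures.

t_c ≈ 0.883 d; D_c ≈ 0.885 mg/L; min DO ≈ 10.8 mg/L

t_c = [1/(k_2−k_1)] ln[(k_2/k_1)(1 − D₀(k_2−k_1)/(k_1 L₀))]
= [1/(1.78−0.119)] ln[(1.78/0.119)(1 − 0.748×1.661/(0.119×14.7))]
= (1/1.661) ln[14.96 × 0.2898] = 0.6020 × ln(4.334) = 0.6020 × 1.467 = 0.8829 d.
L(t_c) = L₀ e^(−k_1 t_c) = 14.7 × 0.9003 = 13.23 mg/L, and at the critical point k_2 D_c = k_1 L, so D_c = (0.119/1.78) × 13.23 = 0.8847 mg/L.
Minimum DO = C_s − D_c = 11.7 − 0.8847 = 10.82 mg/L.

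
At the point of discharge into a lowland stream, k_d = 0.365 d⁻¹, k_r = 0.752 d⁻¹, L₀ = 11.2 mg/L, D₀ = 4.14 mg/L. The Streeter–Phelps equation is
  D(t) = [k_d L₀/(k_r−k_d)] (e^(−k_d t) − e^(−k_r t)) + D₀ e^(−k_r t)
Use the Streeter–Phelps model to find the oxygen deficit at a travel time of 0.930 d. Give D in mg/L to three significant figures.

D ≈ 4.33 mg/L

k_d L₀/(k_r−k_d) = 0.365×11.2/(0.752−0.365) = 4.088/0.3870 = 10.56 mg/L.
e^(−k_d t) = e^(−0.365×0.9300) = 0.7122; e^(−k_r t) = e^(−0.752×0.9300) = 0.4969.
D = 10.56 × (0.7122 − 0.4969) + 4.14 × 0.4969 = 2.274 + 2.057 = 4.331 mg/L.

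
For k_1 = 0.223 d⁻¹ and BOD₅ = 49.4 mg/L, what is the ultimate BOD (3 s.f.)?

L₀ ≈ 73.5 mg/L

BOD₅ = L₀(1 − e^(−5k_1)) ⇒ L₀ = BOD₅ / (1 − e^(−5×0.223))
= 49.4 / (1 − 0.3279) = 49.4 / 0.6721 = 73.50 mg/L.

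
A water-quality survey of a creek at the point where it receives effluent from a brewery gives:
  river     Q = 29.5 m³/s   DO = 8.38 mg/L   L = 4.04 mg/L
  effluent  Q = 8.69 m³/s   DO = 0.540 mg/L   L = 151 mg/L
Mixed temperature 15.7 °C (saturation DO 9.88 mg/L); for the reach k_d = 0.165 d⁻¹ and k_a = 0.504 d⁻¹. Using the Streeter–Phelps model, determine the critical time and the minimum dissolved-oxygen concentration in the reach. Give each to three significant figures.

t_c ≈ 2.71 d; minimum DO ≈ 2.03 mg/L

Mixed DO = (29.5×8.38 + 8.69×0.540)/(29.5+8.69) = 251.9/38.19 = 6.596 mg/L.
Mixed L₀ = (29.5×4.04 + 8.69×151)/(38.19) = 1431/38.19 = 37.48 mg/L.
Initial deficit D₀ = C_s − DO₀ = 9.88 − 6.596 = 3.284 mg/L.
t_c = (1/0.3390) ln[(0.504/0.165)(1 − 3.284×0.3390/(0.165×37.48))] = 2.950 × ln(2.505) = 2.708 d.
D_c = (0.165/0.504) × 37.48 × e^(−0.165×2.708) = 0.3274 × 37.48 × 0.6396 = 7.848 mg/L.
Minimum DO = 9.88 − 7.848 = 2.032 mg/L.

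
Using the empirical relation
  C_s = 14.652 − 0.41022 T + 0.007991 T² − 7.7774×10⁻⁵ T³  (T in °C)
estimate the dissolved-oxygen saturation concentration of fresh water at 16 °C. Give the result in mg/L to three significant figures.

C_s ≈ 9.82 mg/L

C_s = 14.652 − 0.41022×16 + 0.007991×16² − 7.7774×10⁻⁵×16³ = 9.816 mg/L.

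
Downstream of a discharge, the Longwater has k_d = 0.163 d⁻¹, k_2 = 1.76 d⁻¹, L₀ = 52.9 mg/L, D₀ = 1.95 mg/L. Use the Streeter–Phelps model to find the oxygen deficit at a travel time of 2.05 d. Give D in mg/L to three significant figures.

k_d L₀/(k_2−k_d) = 0.163×52.9/(1.76−0.163) = 8.623/1.597 = 5.399 mg/L.
e^(−k_d t) = e^(−0.163×2.050) = 0.7159; e^(−k_2 t) = e^(−1.76×2.050) = 0.02711.
D = 5.399 × (0.7159 − 0.02711) + 1.95 × 0.02711 = 3.719 + 0.05286 = 3.772 mg/L.

D ≈ 3.77 mg/L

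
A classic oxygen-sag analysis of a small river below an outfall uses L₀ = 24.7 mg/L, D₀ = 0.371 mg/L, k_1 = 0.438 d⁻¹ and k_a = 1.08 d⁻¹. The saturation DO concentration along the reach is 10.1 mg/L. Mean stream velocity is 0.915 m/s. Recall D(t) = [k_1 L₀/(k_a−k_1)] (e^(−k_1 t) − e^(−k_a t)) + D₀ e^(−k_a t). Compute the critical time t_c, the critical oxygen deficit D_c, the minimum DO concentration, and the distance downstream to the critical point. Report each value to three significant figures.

With k_a/k_1 = 2.466 and 1 − D₀(k_a−k_1)/(k_1 L₀) = 0.9780,
t_c = ln(2.466 × 0.9780) / (1.08 − 0.438) = ln(2.411) / 0.6420 = 0.8802/0.6420 = 1.371 d.
D_c = (k_1/k_a) L₀ e^(−k_1 t_c) = (0.438/1.08) × 24.7 × e^(−0.438×1.371) = 0.4056 × 24.7 × 0.5485 = 5.495 mg/L.
Minimum DO = C_s − D_c = 10.1 − 5.495 = 4.605 mg/L.
x_c = v t_c = 0.915 m/s × 1.371 d × 86400 s/d = 108400 m ≈ 108 km.

t_c ≈ 1.37 d; D_c ≈ 5.49 mg/L; min DO ≈ 4.61 mg/L; x_c ≈ 108 km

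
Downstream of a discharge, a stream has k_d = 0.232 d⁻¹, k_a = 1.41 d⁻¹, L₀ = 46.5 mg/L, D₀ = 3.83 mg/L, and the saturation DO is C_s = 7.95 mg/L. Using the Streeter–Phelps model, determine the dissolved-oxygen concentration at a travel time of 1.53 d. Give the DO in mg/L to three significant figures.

DO ≈ 2.14 mg/L

k_d L₀/(k_a−k_d) = 0.232×46.5/(1.41−0.232) = 10.79/1.178 = 9.158 mg/L.
e^(−k_d t) = e^(−0.232×1.530) = 0.7012; e^(−k_a t) = e^(−1.41×1.530) = 0.1156.
D = 9.158 × (0.7012 − 0.1156) + 3.83 × 0.1156 = 5.363 + 0.4429 = 5.805 mg/L.
DO = C_s − D = 7.95 − 5.805 = 2.145 mg/L.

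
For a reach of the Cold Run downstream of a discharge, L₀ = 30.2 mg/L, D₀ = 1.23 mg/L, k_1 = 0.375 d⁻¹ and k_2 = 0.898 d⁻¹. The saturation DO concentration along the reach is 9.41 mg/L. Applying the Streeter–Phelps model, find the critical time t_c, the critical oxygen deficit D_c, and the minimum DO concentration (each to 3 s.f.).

t_c ≈ 1.56 d; D_c ≈ 7.03 mg/L; min DO ≈ 2.38 mg/L

At the critical point dD/dt = 0, so k_1 L₀ e^(−k_1 t) = k_2 D. Substituting D(t) from the Streeter–Phelps equation and solving for t gives
t_c = ln[(k_2/k_1)(1 − D₀(k_2−k_1)/(k_1 L₀))] / (k_2−k_1).
Here k_2−k_1 = 0.5230 d⁻¹ and 1 − D₀(k_2−k_1)/(k_1 L₀) = 1 − 1.23×0.5230/(0.375×30.2) = 0.9432, so
t_c = ln(2.395 × 0.9432) / 0.5230 = 0.8148 / 0.5230 = 1.558 d.
D_c = (k_1/k_2) L₀ e^(−k_1 t_c) = (0.375/0.898) × 30.2 × e^(−0.375×1.558) = 0.4176 × 30.2 × 0.5576 = 7.031 mg/L.
Minimum DO = C_s − D_c = 9.41 − 7.031 = 2.379 mg/L.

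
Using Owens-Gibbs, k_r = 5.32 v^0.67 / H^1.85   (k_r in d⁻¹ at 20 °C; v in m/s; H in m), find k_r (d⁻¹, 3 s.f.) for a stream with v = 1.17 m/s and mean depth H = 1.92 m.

k_r = 5.32 × 1.17^0.67 / 1.92^1.85 = 5.32 × 1.111 / 3.343 = 1.768 d⁻¹.

k_r ≈ 1.77 d⁻¹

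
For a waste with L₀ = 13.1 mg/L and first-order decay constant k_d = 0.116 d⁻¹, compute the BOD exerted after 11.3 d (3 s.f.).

y ≈ 9.57 mg/L

y_t = L₀(1 − e^(−k_d t)) = 13.1 × (1 − e^(−0.116×11.3))
= 13.1 × (1 − 0.2696) = 13.1 × 0.7304 = 9.568 mg/L.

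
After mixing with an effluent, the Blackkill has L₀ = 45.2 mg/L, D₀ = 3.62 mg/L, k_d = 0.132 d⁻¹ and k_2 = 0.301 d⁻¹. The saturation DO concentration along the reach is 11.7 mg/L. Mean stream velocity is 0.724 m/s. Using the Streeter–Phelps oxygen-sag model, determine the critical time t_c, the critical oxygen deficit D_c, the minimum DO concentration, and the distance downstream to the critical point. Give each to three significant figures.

t_c = [1/(k_2−k_d)] ln[(k_2/k_d)(1 − D₀(k_2−k_d)/(k_d L₀))]
= [1/(0.301−0.132)] ln[(0.301/0.132)(1 − 3.62×0.1690/(0.132×45.2))]
= (1/0.1690) ln[2.280 × 0.8975] = 5.917 × ln(2.046) = 5.917 × 0.7161 = 4.237 d.
L(t_c) = L₀ e^(−k_d t_c) = 45.2 × 0.5716 = 25.84 mg/L, and at the critical point k_2 D_c = k_d L, so D_c = (0.132/0.301) × 25.84 = 11.33 mg/L.
Minimum DO = C_s − D_c = 11.7 − 11.33 = 0.3701 mg/L.
x_c = v t_c = 0.724 m/s × 4.237 d × 86400 s/d = 265100 m ≈ 265 km.

t_c ≈ 4.24 d; D_c ≈ 11.3 mg/L; min DO ≈ 0.370 mg/L; x_c ≈ 265 km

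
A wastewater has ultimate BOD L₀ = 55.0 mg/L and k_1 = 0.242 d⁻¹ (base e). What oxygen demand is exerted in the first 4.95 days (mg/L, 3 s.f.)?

y_t = L₀(1 − e^(−k_1 t)) = 55.0 × (1 − e^(−0.242×4.95))
= 55.0 × (1 − 0.3018) = 55.0 × 0.6982 = 38.40 mg/L.

y ≈ 38.4 mg/L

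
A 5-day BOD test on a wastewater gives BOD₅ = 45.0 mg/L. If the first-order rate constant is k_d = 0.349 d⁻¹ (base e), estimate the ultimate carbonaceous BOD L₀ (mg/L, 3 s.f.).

L₀ ≈ 54.5 mg/L

BOD₅ = L₀(1 − e^(−5k_d)) ⇒ L₀ = BOD₅ / (1 − e^(−5×0.349))
= 45.0 / (1 − 0.1746) = 45.0 / 0.8254 = 54.52 mg/L.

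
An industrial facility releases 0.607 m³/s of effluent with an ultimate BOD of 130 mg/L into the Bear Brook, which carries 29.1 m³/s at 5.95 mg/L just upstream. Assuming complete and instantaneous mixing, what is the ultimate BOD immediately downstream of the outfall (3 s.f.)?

8.48 mg/L

Flow-weighted mixing: C = (Q_r C_r + Q_w C_w)/(Q_r + Q_w)
= (29.1×5.95 + 0.607×130)/(29.1 + 0.607) = 252.1/29.71 = 8.485 mg/L.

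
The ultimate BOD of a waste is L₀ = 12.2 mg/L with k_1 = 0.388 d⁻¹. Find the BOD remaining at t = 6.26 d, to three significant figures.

L ≈ 1.08 mg/L

L_t = L₀ e^(−k_1 t) = 12.2 × e^(−0.388×6.26) = 12.2 × 0.08814 = 1.075 mg/L.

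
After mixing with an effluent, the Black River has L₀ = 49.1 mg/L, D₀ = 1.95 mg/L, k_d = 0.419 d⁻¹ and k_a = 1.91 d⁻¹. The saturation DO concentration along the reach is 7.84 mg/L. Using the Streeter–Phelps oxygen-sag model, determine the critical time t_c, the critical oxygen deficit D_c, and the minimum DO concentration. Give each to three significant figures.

t_c ≈ 0.915 d; D_c ≈ 7.34 mg/L; min DO ≈ 0.500 mg/L

t_c = [1/(k_a−k_d)] ln[(k_a/k_d)(1 − D₀(k_a−k_d)/(k_d L₀))]
= [1/(1.91−0.419)] ln[(1.91/0.419)(1 − 1.95×1.491/(0.419×49.1))]
= (1/1.491) ln[4.558 × 0.8587] = 0.6707 × ln(3.914) = 0.6707 × 1.365 = 0.9152 d.
L(t_c) = L₀ e^(−k_d t_c) = 49.1 × 0.6815 = 33.46 mg/L, and at the critical point k_a D_c = k_d L, so D_c = (0.419/1.91) × 33.46 = 7.340 mg/L.
Minimum DO = C_s − D_c = 7.84 − 7.340 = 0.4997 mg/L.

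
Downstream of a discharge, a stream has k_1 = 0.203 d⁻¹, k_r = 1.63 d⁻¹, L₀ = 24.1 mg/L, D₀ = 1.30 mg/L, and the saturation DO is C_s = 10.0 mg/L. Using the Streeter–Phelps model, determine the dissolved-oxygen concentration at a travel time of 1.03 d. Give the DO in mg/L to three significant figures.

k_1 L₀/(k_r−k_1) = 0.203×24.1/(1.63−0.203) = 4.892/1.427 = 3.428 mg/L.
e^(−k_1 t) = e^(−0.203×1.030) = 0.8113; e^(−k_r t) = e^(−1.63×1.030) = 0.1866.
D = 3.428 × (0.8113 − 0.1866) + 1.30 × 0.1866 = 2.142 + 0.2426 = 2.384 mg/L.
DO = C_s − D = 10.0 − 2.384 = 7.616 mg/L.

DO ≈ 7.62 mg/L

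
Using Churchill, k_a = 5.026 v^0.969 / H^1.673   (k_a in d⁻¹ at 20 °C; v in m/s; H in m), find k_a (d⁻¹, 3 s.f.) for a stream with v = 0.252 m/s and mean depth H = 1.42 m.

k_a ≈ 0.735 d⁻¹

k_a = 5.026 × 0.252^0.969 / 1.42^1.673 = 5.026 × 0.2630 / 1.798 = 0.7352 d⁻¹.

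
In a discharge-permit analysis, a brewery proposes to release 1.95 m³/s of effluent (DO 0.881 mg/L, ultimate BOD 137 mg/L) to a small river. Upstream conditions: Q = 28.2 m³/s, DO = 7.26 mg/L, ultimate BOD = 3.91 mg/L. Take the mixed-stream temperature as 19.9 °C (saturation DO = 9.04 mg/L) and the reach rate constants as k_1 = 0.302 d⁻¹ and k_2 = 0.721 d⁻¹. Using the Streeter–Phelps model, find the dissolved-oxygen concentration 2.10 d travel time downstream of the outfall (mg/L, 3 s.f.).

DO ≈ 5.76 mg/L

Mixed DO = (28.2×7.26 + 1.95×0.881)/(28.2+1.95) = 206.4/30.15 = 6.847 mg/L.
Mixed L₀ = (28.2×3.91 + 1.95×137)/(30.15) = 377.4/30.15 = 12.52 mg/L.
Initial deficit D₀ = C_s − DO₀ = 9.04 − 6.847 = 2.193 mg/L.
D(2.10) = [0.302×12.52/(0.721−0.302)](e^(−0.302×2.10) − e^(−0.721×2.10)) + 2.193 e^(−0.721×2.10)
= 9.022 × (0.5304 − 0.2200) + 2.193 × 0.2200 = 3.283 mg/L.
DO = 9.04 − 3.283 = 5.757 mg/L.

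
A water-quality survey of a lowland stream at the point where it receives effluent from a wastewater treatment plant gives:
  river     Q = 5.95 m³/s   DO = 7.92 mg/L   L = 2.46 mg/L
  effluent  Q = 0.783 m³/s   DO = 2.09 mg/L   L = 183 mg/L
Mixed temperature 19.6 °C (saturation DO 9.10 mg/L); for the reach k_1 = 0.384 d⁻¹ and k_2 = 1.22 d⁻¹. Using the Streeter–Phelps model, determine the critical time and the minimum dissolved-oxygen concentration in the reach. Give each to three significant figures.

t_c ≈ 1.16 d; minimum DO ≈ 4.36 mg/L

Mixed DO = (5.95×7.92 + 0.783×2.09)/(5.95+0.783) = 48.76/6.733 = 7.242 mg/L.
Mixed L₀ = (5.95×2.46 + 0.783×183)/(6.733) = 157.9/6.733 = 23.46 mg/L.
Initial deficit D₀ = C_s − DO₀ = 9.10 − 7.242 = 1.858 mg/L.
t_c = (1/0.8360) ln[(1.22/0.384)(1 − 1.858×0.8360/(0.384×23.46))] = 1.196 × ln(2.629) = 1.156 d.
D_c = (0.384/1.22) × 23.46 × e^(−0.384×1.156) = 0.3148 × 23.46 × 0.6415 = 4.736 mg/L.
Minimum DO = 9.10 − 4.736 = 4.364 mg/L.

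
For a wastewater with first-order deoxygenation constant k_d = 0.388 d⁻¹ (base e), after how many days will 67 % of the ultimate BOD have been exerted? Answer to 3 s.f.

t ≈ 2.86 d

y/L₀ = 1 − e^(−k_d t) = 0.67 ⇒ e^(−k_d t) = 0.330
t = −ln(0.330) / 0.388 = 1.109 / 0.388 = 2.857 d.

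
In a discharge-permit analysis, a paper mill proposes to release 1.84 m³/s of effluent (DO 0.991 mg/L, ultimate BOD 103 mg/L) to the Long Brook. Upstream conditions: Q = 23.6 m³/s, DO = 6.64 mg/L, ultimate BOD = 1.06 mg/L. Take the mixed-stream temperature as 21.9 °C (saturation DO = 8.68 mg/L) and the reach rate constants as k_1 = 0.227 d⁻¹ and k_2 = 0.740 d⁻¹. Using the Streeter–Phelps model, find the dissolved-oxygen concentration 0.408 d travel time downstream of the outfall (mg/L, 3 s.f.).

Mixed DO = (23.6×6.64 + 1.84×0.991)/(23.6+1.84) = 158.5/25.44 = 6.231 mg/L.
Mixed L₀ = (23.6×1.06 + 1.84×103)/(25.44) = 214.5/25.44 = 8.433 mg/L.
Initial deficit D₀ = C_s − DO₀ = 8.68 − 6.231 = 2.449 mg/L.
D(0.408) = [0.227×8.433/(0.740−0.227)](e^(−0.227×0.408) − e^(−0.740×0.408)) + 2.449 e^(−0.740×0.408)
= 3.732 × (0.9115 − 0.7394) + 2.449 × 0.7394 = 2.453 mg/L.
DO = 8.68 − 2.453 = 6.227 mg/L.

DO ≈ 6.23 mg/L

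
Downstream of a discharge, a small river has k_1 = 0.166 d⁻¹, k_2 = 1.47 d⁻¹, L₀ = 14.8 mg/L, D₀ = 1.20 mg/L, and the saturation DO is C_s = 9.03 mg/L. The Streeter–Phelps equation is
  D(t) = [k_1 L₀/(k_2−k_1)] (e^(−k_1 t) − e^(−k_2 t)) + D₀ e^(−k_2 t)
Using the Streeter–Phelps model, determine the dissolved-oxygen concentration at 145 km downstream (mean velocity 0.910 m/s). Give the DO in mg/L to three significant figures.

Travel time t = x/v = 145 km / (0.910 m/s) = 145000 m / 0.910 m/s = 159300 s = 1.844 d.
k_1 L₀/(k_2−k_1) = 0.166×14.8/(1.47−0.166) = 2.457/1.304 = 1.884 mg/L.
e^(−k_1 t) = e^(−0.166×1.844) = 0.7363; e^(−k_2 t) = e^(−1.47×1.844) = 0.06647.
D = 1.884 × (0.7363 − 0.06647) + 1.20 × 0.06647 = 1.262 + 0.07976 = 1.342 mg/L.
DO = C_s − D = 9.03 − 1.342 = 7.688 mg/L.

DO ≈ 7.69 mg/L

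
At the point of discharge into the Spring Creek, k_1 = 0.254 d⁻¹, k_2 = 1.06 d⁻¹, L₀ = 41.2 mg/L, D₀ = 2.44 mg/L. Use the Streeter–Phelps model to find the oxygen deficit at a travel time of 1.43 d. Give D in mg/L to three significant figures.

D ≈ 6.71 mg/L

k_1 L₀/(k_2−k_1) = 0.254×41.2/(1.06−0.254) = 10.46/0.8060 = 12.98 mg/L.
e^(−k_1 t) = e^(−0.254×1.430) = 0.6954; e^(−k_2 t) = e^(−1.06×1.430) = 0.2196.
D = 12.98 × (0.6954 − 0.2196) + 2.44 × 0.2196 = 6.178 + 0.5359 = 6.714 mg/L.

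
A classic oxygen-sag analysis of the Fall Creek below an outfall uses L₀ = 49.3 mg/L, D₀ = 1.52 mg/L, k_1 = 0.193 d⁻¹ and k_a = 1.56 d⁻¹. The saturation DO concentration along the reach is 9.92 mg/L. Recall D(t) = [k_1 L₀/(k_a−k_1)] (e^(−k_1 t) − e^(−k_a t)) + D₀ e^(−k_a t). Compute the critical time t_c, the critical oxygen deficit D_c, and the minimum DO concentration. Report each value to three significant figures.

At the critical point dD/dt = 0, so k_1 L₀ e^(−k_1 t) = k_a D. Substituting D(t) from the Streeter–Phelps equation and solving for t gives
t_c = ln[(k_a/k_1)(1 − D₀(k_a−k_1)/(k_1 L₀))] / (k_a−k_1).
Here k_a−k_1 = 1.367 d⁻¹ and 1 − D₀(k_a−k_1)/(k_1 L₀) = 1 − 1.52×1.367/(0.193×49.3) = 0.7816, so
t_c = ln(8.083 × 0.7816) / 1.367 = 1.843 / 1.367 = 1.348 d.
L(t_c) = L₀ e^(−k_1 t_c) = 49.3 × 0.7709 = 38.00 mg/L, and at the critical point k_a D_c = k_1 L, so D_c = (0.193/1.56) × 38.00 = 4.702 mg/L.
Minimum DO = C_s − D_c = 9.92 − 4.702 = 5.218 mg/L.

t_c ≈ 1.35 d; D_c ≈ 4.70 mg/L; min DO ≈ 5.22 mg/L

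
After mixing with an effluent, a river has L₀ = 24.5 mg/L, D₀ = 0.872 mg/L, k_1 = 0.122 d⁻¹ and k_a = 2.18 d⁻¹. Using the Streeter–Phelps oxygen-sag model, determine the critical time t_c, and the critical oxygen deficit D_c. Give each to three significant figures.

With k_a/k_1 = 17.87 and 1 − D₀(k_a−k_1)/(k_1 L₀) = 0.3996,
t_c = ln(17.87 × 0.3996) / (2.18 − 0.122) = ln(7.141) / 2.058 = 1.966/2.058 = 0.9552 d.
L(t_c) = L₀ e^(−k_1 t_c) = 24.5 × 0.8900 = 21.81 mg/L, and at the critical point k_a D_c = k_1 L, so D_c = (0.122/2.18) × 21.81 = 1.220 mg/L.

t_c ≈ 0.955 d; D_c ≈ 1.22 mg/L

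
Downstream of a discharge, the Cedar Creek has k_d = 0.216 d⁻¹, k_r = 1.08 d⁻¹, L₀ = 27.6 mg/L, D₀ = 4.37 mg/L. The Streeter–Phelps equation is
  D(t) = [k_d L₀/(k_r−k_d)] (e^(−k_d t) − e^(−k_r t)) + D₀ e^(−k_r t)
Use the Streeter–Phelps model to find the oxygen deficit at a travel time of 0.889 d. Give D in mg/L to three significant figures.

k_d L₀/(k_r−k_d) = 0.216×27.6/(1.08−0.216) = 5.962/0.8640 = 6.900 mg/L.
e^(−k_d t) = e^(−0.216×0.8890) = 0.8253; e^(−k_r t) = e^(−1.08×0.8890) = 0.3828.
D = 6.900 × (0.8253 − 0.3828) + 4.37 × 0.3828 = 3.053 + 1.673 = 4.726 mg/L.

D ≈ 4.73 mg/L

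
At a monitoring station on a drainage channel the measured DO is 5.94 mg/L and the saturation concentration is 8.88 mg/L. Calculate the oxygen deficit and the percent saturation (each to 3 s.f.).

D ≈ 2.94 mg/L; 66.9 % saturation

D = C_s − C = 8.88 − 5.94 = 2.94 mg/L.
% saturation = 5.94/8.88 × 100 = 66.9 %.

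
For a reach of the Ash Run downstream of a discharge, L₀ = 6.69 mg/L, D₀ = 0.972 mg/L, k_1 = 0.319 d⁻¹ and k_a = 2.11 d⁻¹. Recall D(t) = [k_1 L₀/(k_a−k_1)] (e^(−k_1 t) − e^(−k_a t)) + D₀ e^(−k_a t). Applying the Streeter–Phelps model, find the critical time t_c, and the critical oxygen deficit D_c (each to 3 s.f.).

At the critical point dD/dt = 0, so k_1 L₀ e^(−k_1 t) = k_a D. Substituting D(t) from the Streeter–Phelps equation and solving for t gives
t_c = ln[(k_a/k_1)(1 − D₀(k_a−k_1)/(k_1 L₀))] / (k_a−k_1).
Here k_a−k_1 = 1.791 d⁻¹ and 1 − D₀(k_a−k_1)/(k_1 L₀) = 1 − 0.972×1.791/(0.319×6.69) = 0.1843, so
t_c = ln(6.614 × 0.1843) / 1.791 = 0.1979 / 1.791 = 0.1105 d.
L(t_c) = L₀ e^(−k_1 t_c) = 6.69 × 0.9654 = 6.458 mg/L, and at the critical point k_a D_c = k_1 L, so D_c = (0.319/2.11) × 6.458 = 0.9764 mg/L.

t_c ≈ 0.111 d; D_c ≈ 0.976 mg/L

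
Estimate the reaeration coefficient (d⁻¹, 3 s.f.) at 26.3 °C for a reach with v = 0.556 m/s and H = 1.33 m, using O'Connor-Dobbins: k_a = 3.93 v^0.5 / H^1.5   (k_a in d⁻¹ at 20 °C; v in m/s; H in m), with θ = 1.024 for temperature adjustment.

k_a(20) = 3.93 × 0.556^0.5 / 1.33^1.5 = 3.93 × 0.7457 / 1.534 = 1.911 d⁻¹.
k_a(26.3) = 1.911 × 1.024^(26.3−20) = 1.911 × 1.161 = 2.218 d⁻¹.

k_a ≈ 2.22 d⁻¹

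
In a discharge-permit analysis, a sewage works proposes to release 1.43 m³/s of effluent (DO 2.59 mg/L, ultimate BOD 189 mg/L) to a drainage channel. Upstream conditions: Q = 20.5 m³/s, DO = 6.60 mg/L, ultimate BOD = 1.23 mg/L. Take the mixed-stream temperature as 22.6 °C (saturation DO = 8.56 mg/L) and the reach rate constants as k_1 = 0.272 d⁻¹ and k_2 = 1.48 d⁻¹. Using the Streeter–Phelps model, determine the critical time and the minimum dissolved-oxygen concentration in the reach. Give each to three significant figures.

t_c ≈ 0.312 d; minimum DO ≈ 6.28 mg/L

Mixed DO = (20.5×6.60 + 1.43×2.59)/(20.5+1.43) = 139.0/21.93 = 6.339 mg/L.
Mixed L₀ = (20.5×1.23 + 1.43×189)/(21.93) = 295.5/21.93 = 13.47 mg/L.
Initial deficit D₀ = C_s − DO₀ = 8.56 − 6.339 = 2.221 mg/L.
t_c = (1/1.208) ln[(1.48/0.272)(1 − 2.221×1.208/(0.272×13.47))] = 0.8278 × ln(1.457) = 0.3116 d.
D_c = (0.272/1.48) × 13.47 × e^(−0.272×0.3116) = 0.1838 × 13.47 × 0.9187 = 2.275 mg/L.
Minimum DO = 8.56 − 2.275 = 6.285 mg/L.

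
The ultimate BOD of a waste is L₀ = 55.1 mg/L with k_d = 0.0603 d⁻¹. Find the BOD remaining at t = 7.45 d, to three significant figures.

L ≈ 35.2 mg/L

L_t = L₀ e^(−k_d t) = 55.1 × e^(−0.0603×7.45) = 55.1 × 0.6381 = 35.16 mg/L.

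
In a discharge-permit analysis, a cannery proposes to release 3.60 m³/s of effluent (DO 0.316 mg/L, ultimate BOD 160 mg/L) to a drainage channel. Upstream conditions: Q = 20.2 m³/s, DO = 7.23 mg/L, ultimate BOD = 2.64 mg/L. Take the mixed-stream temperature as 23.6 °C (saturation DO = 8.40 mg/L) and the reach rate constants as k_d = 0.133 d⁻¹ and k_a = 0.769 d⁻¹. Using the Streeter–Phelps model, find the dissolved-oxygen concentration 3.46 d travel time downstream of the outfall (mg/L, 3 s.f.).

DO ≈ 5.14 mg/L

Mixed DO = (20.2×7.23 + 3.60×0.316)/(20.2+3.60) = 147.2/23.80 = 6.184 mg/L.
Mixed L₀ = (20.2×2.64 + 3.60×160)/(23.80) = 629.3/23.80 = 26.44 mg/L.
Initial deficit D₀ = C_s − DO₀ = 8.40 − 6.184 = 2.216 mg/L.
D(3.46) = [0.133×26.44/(0.769−0.133)](e^(−0.133×3.46) − e^(−0.769×3.46)) + 2.216 e^(−0.769×3.46)
= 5.530 × (0.6312 − 0.06990) + 2.216 × 0.06990 = 3.259 mg/L.
DO = 8.40 − 3.259 = 5.141 mg/L.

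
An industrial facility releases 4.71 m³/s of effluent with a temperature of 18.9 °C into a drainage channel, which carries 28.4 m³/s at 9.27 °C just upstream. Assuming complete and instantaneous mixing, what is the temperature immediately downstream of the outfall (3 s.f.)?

10.6 °C

Flow-weighted mixing: C = (Q_r C_r + Q_w C_w)/(Q_r + Q_w)
= (28.4×9.27 + 4.71×18.9)/(28.4 + 4.71) = 352.3/33.11 = 10.64 °C.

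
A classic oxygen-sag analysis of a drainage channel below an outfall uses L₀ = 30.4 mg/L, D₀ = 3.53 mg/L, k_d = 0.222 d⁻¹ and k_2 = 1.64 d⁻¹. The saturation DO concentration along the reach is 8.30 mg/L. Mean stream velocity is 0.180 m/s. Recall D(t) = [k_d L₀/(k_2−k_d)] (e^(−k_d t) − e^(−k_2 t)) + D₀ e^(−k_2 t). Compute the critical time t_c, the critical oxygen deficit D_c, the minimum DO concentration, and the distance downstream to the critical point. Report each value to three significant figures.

t_c ≈ 0.456 d; D_c ≈ 3.72 mg/L; min DO ≈ 4.58 mg/L; x_c ≈ 7.09 km

At the critical point dD/dt = 0, so k_d L₀ e^(−k_d t) = k_2 D. Substituting D(t) from the Streeter–Phelps equation and solving for t gives
t_c = ln[(k_2/k_d)(1 − D₀(k_2−k_d)/(k_d L₀))] / (k_2−k_d).
Here k_2−k_d = 1.418 d⁻¹ and 1 − D₀(k_2−k_d)/(k_d L₀) = 1 − 3.53×1.418/(0.222×30.4) = 0.2583, so
t_c = ln(7.387 × 0.2583) / 1.418 = 0.6462 / 1.418 = 0.4557 d.
L(t_c) = L₀ e^(−k_d t_c) = 30.4 × 0.9038 = 27.48 mg/L, and at the critical point k_2 D_c = k_d L, so D_c = (0.222/1.64) × 27.48 = 3.719 mg/L.
Minimum DO = C_s − D_c = 8.30 − 3.719 = 4.581 mg/L.
x_c = v t_c = 0.180 m/s × 0.4557 d × 86400 s/d = 7087 m ≈ 7.09 km.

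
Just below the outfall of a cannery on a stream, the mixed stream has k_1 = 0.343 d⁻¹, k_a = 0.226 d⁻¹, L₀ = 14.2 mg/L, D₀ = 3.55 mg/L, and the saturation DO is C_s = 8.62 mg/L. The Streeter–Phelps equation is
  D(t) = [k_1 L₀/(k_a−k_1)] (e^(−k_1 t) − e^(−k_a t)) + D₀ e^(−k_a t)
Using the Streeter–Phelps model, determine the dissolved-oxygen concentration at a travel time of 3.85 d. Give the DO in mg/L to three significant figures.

DO ≈ 0.809 mg/L

k_1 L₀/(k_a−k_1) = 0.343×14.2/(0.226−0.343) = 4.871/-0.1170 = -41.63 mg/L.
e^(−k_1 t) = e^(−0.343×3.850) = 0.2670; e^(−k_a t) = e^(−0.226×3.850) = 0.4189.
D = -41.63 × (0.2670 − 0.4189) + 3.55 × 0.4189 = 6.324 + 1.487 = 7.811 mg/L.
DO = C_s − D = 8.62 − 7.811 = 0.8085 mg/L.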